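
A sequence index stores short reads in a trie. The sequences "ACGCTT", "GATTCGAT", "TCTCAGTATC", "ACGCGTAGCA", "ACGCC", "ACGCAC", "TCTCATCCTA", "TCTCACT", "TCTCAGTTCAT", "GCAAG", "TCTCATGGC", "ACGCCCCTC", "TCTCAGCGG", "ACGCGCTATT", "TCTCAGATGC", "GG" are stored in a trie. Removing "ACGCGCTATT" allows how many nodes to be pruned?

After clearing the end-marker at "ACGCGCTATT", prune upward until reaching a node still needed by another word.
The suffix "CTATT" (5 nodes) is used only by "ACGCGCTATT"; the node for "ACGCG" still has the child "T", so pruning stops there.
Nodes removed: 5

5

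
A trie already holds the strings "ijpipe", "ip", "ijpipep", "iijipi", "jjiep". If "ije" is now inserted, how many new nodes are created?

1

"ij" is already a path in the trie; the remaining "e" must be added.
So 3 − 2 = 1 new nodes.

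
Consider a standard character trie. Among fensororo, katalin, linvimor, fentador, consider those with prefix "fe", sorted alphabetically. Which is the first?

DFS of the "fe" subtree visits, in order: "fensororo", "fentador"
Position 1: fensororo

fensororo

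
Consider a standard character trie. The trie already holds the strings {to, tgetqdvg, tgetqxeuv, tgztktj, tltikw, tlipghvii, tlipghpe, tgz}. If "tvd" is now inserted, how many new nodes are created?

Walking "tvd" from the root, the first 1 characters ("t") follow existing edges; "v" is the first miss.
Each of the 2 remaining characters creates one node.

2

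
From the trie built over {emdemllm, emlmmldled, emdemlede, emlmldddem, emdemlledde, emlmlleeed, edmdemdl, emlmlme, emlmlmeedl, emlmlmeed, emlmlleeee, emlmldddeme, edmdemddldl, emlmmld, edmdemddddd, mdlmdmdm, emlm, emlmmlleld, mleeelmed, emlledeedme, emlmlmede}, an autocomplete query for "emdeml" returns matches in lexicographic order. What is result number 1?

Words with prefix "emdeml", in lexicographic order: "emdemlede", "emdemlledde", "emdemllm"
The 1st is emdemlede.

emdemlede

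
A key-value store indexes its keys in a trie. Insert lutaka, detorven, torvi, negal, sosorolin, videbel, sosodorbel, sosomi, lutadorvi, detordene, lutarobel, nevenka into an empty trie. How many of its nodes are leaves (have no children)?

Leaves are exactly the stored words that no other stored word extends.
Those words: "detordene", "detorven", "lutadorvi", "lutaka", "lutarobel", "negal", "nevenka", "sosodorbel", "sosomi", "sosorolin", "torvi", "videbel"
Leaf count: 12

12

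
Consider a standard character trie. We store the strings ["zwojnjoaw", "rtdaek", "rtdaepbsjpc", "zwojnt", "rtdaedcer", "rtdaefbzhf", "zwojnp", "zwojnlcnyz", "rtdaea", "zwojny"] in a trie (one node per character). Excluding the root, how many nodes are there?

39

Insert word by word; a character creates a node only if that edge doesn't already exist:
  "zwojnjoaw" → 9 new (z, w, o, j, n, j, o, a, w)
  "rtdaek" → 6 new (r, t, d, a, e, k)
  "rtdaepbsjpc" → prefix "rtdae" already present; 6 new (p, b, s, j, p, c)
  "zwojnt" → prefix "zwojn" already present; 1 new (t)
  "rtdaedcer" → prefix "rtdae" already present; 4 new (d, c, e, r)
  "rtdaefbzhf" → prefix "rtdae" already present; 5 new (f, b, z, h, f)
  "zwojnp" → prefix "zwojn" already present; 1 new (p)
  "zwojnlcnyz" → prefix "zwojn" already present; 5 new (l, c, n, y, z)
  "rtdaea" → prefix "rtdae" already present; 1 new (a)
  "zwojny" → prefix "zwojn" already present; 1 new (y)
Total nodes = 9 + 6 + 6 + 1 + 4 + 5 + 1 + 5 + 1 + 1 = 39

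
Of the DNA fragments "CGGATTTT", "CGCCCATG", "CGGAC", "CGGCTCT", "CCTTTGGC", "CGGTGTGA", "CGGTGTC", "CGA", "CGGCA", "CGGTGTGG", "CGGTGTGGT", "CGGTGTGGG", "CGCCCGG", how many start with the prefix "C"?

Traverse to the node for "C", then collect every word in that subtree.
Words under "C": CCTTTGGC, CGA, CGCCCATG, CGCCCGG, CGGAC, CGGATTTT, CGGCA, CGGCTCT, CGGTGTC, CGGTGTGA, CGGTGTGG, CGGTGTGGG, CGGTGTGGT
Count: 13

13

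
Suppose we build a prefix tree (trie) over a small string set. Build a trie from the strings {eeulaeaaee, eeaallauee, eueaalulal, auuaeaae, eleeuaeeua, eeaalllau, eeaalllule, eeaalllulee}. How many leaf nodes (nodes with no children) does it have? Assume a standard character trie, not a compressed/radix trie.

7

A leaf is a node with no children — equivalently, the end of a word that is not a proper prefix of any other stored word.
Those words: "auuaeaae", "eeaallauee", "eeaalllau", "eeaalllulee", "eeulaeaaee", "eleeuaeeua", "eueaalulal"
Leaf count: 7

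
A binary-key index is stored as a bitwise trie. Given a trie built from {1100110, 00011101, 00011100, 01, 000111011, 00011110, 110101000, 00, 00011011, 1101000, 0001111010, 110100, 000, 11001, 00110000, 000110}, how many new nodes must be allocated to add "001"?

"001" is already a full path in the trie; only an end-marker is added.
No new nodes are needed: 0.

0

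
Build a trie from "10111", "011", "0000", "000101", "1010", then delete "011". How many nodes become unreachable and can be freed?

Walk "011" from the leaf back toward the root, removing each node that no remaining word uses.
The suffix "11" (2 nodes) is used only by "011"; the node for "0" still has the child "0", so pruning stops there.
Nodes removed: 2

2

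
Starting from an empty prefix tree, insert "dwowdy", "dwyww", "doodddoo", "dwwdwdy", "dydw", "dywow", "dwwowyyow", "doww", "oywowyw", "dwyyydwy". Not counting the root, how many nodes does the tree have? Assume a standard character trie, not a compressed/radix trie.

For each word, the new-node count is its length minus the longest prefix already in the trie:
  "dwowdy" → 6 new (d, w, o, w, d, y)
  "dwyww" → prefix "dw" already present; 3 new (y, w, w)
  "doodddoo" → prefix "d" already present; 7 new (o, o, d, d, d, o, o)
  "dwwdwdy" → prefix "dw" already present; 5 new (w, d, w, d, y)
  "dydw" → prefix "d" already present; 3 new (y, d, w)
  "dywow" → prefix "dy" already present; 3 new (w, o, w)
  "dwwowyyow" → prefix "dww" already present; 6 new (o, w, y, y, o, w)
  "doww" → prefix "do" already present; 2 new (w, w)
  "oywowyw" → 7 new (o, y, w, o, w, y, w)
  "dwyyydwy" → prefix "dwy" already present; 5 new (y, y, d, w, y)
Total nodes = 6 + 3 + 7 + 5 + 3 + 3 + 6 + 2 + 7 + 5 = 47

47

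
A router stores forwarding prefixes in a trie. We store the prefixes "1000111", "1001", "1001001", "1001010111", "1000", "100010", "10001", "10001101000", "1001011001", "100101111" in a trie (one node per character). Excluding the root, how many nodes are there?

Trie structure (* marks end of a word):
(root)
└─ 1
   └─ 0
      └─ 0
         ├─ 0 *
         │  └─ 1 *
         │     ├─ 0 *
         │     └─ 1
         │        ├─ 0
         │        │  └─ 1
         │        │     └─ 0
         │        │        └─ 0
         │        │           └─ 0 *
         │        └─ 1 *
         └─ 1 *
            └─ 0
               ├─ 0
               │  └─ 1 *
               └─ 1
                  ├─ 0
                  │  └─ 1
                  │     └─ 1
                  │        └─ 1 *
                  └─ 1
                     ├─ 0
                     │  └─ 0
                     │     └─ 1 *
                     └─ 1
                        └─ 1 *
Counting every labelled node above: 28.

28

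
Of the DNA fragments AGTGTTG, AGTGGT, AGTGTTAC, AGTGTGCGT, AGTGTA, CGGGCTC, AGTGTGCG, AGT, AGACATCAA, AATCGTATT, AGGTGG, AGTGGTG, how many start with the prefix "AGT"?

8

Traverse to the node for "AGT", then collect every word in that subtree.
Words under "AGT": AGT, AGTGGT, AGTGGTG, AGTGTA, AGTGTGCG, AGTGTGCGT, AGTGTTAC, AGTGTTG
Count: 8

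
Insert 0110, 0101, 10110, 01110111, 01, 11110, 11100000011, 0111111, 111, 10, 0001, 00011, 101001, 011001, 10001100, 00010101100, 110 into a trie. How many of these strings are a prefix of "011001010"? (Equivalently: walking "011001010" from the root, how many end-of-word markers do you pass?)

3

Traverse "011001010" character by character; count nodes along the way that are marked as word ends.
Prefixes of the query that are stored words: "01", "0110", "011001"
Count: 3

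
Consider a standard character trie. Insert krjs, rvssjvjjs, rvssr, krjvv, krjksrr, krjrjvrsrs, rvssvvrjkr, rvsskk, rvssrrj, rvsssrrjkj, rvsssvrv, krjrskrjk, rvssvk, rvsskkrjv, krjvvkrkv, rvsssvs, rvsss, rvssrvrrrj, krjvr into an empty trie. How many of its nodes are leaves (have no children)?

Leaves are exactly the stored words that no other stored word extends.
Those words: "krjksrr", "krjrjvrsrs", "krjrskrjk", "krjs", "krjvr", "krjvvkrkv", "rvssjvjjs", "rvsskkrjv", "rvssrrj", "rvssrvrrrj", "rvsssrrjkj", "rvsssvrv", "rvsssvs", "rvssvk", "rvssvvrjkr"
Leaf count: 15

15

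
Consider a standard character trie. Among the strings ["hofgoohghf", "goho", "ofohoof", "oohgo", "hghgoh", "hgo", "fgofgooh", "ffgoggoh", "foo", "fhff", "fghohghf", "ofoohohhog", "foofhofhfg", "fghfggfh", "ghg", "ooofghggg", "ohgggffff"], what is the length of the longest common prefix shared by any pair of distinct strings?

3

Equivalently: take the maximum, over all pairs, of their longest common prefix length.
"fghfggfh" and "fghohghf" agree on "fgh" (3 characters) before diverging; nothing deeper is shared.
Longest shared-prefix length: 3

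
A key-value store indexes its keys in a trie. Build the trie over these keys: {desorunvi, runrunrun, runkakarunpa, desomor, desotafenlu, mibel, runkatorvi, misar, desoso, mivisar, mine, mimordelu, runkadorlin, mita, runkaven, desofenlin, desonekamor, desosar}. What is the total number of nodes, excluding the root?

Count nodes per top-level branch (shared prefixes stored once):
  'd'-branch (desofenlin, desomor, desonekamor, desorunvi, desosar, desoso, desotafenlu): 36 nodes
  'm'-branch (mibel, mimordelu, mine, misar, mita, mivisar): 24 nodes
  'r'-branch (runkadorlin, runkakarunpa, runkatorvi, runkaven, runrunrun): 32 nodes
Sum: 92

92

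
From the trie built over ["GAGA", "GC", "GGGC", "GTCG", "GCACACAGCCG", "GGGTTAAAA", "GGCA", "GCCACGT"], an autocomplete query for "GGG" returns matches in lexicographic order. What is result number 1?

DFS of the "GGG" subtree visits, in order: "GGGC", "GGGTTAAAA"
The 1st is GGGC.

GGGC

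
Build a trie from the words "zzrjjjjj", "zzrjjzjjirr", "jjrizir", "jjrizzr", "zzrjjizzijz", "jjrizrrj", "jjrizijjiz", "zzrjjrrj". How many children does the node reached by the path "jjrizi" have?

Walk "jjrizi" from the root, arriving at one node.
Characters that immediately follow "jjrizi" among the stored strings: {j, r}.
That node has 2 child edges.

2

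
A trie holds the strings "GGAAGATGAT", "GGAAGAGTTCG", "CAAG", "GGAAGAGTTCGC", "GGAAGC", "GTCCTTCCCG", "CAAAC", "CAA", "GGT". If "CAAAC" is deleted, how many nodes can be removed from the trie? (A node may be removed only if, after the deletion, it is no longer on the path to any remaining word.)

2

After clearing the end-marker at "CAAAC", prune upward until reaching a node still needed by another word.
The suffix "AC" (2 nodes) is used only by "CAAAC"; the node for "CAA" still has the child "G", so pruning stops there.
Nodes removed: 2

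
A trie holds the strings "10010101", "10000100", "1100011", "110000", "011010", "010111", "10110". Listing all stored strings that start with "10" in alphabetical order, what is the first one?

Words with prefix "10", in lexicographic order: "10000100", "10010101", "10110"
The 1st is 10000100.

10000100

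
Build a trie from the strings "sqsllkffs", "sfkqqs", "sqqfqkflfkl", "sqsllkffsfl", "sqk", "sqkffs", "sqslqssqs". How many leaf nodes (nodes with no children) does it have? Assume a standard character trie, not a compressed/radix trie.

A leaf is a node with no children — equivalently, the end of a word that is not a proper prefix of any other stored word.
Those words: "sfkqqs", "sqkffs", "sqqfqkflfkl", "sqsllkffsfl", "sqslqssqs"
Leaf count: 5

5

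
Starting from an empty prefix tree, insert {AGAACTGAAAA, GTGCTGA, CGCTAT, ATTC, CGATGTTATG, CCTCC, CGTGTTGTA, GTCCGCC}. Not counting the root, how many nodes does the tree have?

Trace insertions, counting only characters that open a new branch:
  "AGAACTGAAAA" → 11 new (A, G, A, A, C, T, G, A, A, A, A)
  "GTGCTGA" → 7 new (G, T, G, C, T, G, A)
  "CGCTAT" → 6 new (C, G, C, T, A, T)
  "ATTC" → prefix "A" already present; 3 new (T, T, C)
  "CGATGTTATG" → prefix "CG" already present; 8 new (A, T, G, T, T, A, T, G)
  "CCTCC" → prefix "C" already present; 4 new (C, T, C, C)
  "CGTGTTGTA" → prefix "CG" already present; 7 new (T, G, T, T, G, T, A)
  "GTCCGCC" → prefix "GT" already present; 5 new (C, C, G, C, C)
Total nodes = 11 + 7 + 6 + 3 + 8 + 4 + 7 + 5 = 51

51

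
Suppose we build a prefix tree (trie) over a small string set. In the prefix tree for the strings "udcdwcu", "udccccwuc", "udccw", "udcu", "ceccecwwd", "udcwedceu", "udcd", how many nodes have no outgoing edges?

6

Leaves are exactly the stored words that no other stored word extends.
Those words: "ceccecwwd", "udccccwuc", "udccw", "udcdwcu", "udcu", "udcwedceu"
Leaf count: 6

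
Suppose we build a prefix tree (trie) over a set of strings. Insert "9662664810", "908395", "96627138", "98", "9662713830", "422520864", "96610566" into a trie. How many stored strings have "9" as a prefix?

6

Traverse to the node for "9", then collect every word in that subtree.
Words under "9": 908395, 96610566, 9662664810, 96627138, 9662713830, 98
Count: 6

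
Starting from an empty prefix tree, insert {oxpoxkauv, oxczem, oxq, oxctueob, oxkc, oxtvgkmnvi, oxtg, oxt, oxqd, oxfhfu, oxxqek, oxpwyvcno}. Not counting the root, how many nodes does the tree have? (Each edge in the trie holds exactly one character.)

Count nodes per top-level branch (shared prefixes stored once):
  'o'-branch (oxctueob, oxczem, oxfhfu, oxkc, oxpoxkauv, oxpwyvcno, oxq, oxqd, oxt, oxtg, oxtvgkmnvi, oxxqek): 45 nodes
Sum: 45

45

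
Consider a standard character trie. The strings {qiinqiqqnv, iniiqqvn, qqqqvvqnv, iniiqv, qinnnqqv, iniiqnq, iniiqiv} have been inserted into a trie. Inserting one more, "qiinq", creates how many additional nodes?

"qiinq" is already a full path in the trie; only an end-marker is added.
No new nodes are needed: 0.

0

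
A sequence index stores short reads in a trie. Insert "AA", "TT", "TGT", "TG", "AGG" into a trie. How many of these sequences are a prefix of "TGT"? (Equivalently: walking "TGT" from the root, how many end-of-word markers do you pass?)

2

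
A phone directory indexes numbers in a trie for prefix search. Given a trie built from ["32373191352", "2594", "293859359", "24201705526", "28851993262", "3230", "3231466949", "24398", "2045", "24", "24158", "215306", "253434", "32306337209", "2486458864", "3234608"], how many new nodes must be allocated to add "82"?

No existing word starts with "8", so every character of "82" needs a new node.
2 − 0 = 2 new nodes.

2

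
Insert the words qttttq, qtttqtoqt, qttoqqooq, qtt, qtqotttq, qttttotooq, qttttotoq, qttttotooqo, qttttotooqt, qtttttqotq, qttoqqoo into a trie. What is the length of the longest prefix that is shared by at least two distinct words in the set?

10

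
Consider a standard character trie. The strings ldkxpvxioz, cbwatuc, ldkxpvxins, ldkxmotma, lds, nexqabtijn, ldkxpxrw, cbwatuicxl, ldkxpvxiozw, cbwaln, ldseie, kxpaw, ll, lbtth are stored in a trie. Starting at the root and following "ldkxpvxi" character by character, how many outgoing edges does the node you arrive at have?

Walk "ldkxpvxi" from the root, arriving at one node.
Characters that immediately follow "ldkxpvxi" among the stored strings: {n, o}.
That node has 2 child edges.

2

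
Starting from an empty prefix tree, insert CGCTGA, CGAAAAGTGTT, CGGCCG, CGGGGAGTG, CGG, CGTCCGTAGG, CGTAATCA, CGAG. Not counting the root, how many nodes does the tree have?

Insert word by word; a character creates a node only if that edge doesn't already exist:
  "CGCTGA" → 6 new (C, G, C, T, G, A)
  "CGAAAAGTGTT" → prefix "CG" already present; 9 new (A, A, A, A, G, T, G, T, T)
  "CGGCCG" → prefix "CG" already present; 4 new (G, C, C, G)
  "CGGGGAGTG" → prefix "CGG" already present; 6 new (G, G, A, G, T, G)
  "CGG" → prefix "CGG" already present; 0 new (none)
  "CGTCCGTAGG" → prefix "CG" already present; 8 new (T, C, C, G, T, A, G, G)
  "CGTAATCA" → prefix "CGT" already present; 5 new (A, A, T, C, A)
  "CGAG" → prefix "CGA" already present; 1 new (G)
Total nodes = 6 + 9 + 4 + 6 + 0 + 8 + 5 + 1 = 39

39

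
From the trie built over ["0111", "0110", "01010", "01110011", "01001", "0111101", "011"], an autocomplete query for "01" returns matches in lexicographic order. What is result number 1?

01001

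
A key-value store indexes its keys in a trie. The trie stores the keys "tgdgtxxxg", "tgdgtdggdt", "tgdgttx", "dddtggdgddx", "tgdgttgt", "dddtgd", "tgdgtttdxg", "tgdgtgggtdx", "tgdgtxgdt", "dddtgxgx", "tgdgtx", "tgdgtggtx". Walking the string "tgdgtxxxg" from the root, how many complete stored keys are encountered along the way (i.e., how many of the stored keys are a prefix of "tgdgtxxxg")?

2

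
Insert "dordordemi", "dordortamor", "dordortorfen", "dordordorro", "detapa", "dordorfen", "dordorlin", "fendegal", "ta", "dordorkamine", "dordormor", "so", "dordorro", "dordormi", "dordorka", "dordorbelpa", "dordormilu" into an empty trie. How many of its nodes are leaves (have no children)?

Leaves are exactly the stored words that no other stored word extends.
Those words: "detapa", "dordorbelpa", "dordordemi", "dordordorro", "dordorfen", "dordorkamine", "dordorlin", "dordormilu", "dordormor", "dordorro", "dordortamor", "dordortorfen", "fendegal", "so", "ta"
Leaf count: 15

15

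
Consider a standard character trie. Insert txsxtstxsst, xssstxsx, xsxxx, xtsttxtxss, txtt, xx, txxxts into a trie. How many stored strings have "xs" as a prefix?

Traverse to the node for "xs", then collect every word in that subtree.
Words under "xs": xssstxsx, xsxxx
Count: 2

2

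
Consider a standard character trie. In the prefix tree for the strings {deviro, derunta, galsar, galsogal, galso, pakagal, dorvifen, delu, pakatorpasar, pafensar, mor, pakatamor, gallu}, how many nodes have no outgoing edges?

12

A leaf is a node with no children — equivalently, the end of a word that is not a proper prefix of any other stored word.
Those words: "delu", "derunta", "deviro", "dorvifen", "gallu", "galsar", "galsogal", "mor", "pafensar", "pakagal", "pakatamor", "pakatorpasar"
Leaf count: 12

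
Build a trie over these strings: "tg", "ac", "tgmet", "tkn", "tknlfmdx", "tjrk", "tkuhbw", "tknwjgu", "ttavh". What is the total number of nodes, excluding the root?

29

Trie structure (* marks end of a word):
(root)
├─ a
│  └─ c *
└─ t
   ├─ g *
   │  └─ m
   │     └─ e
   │        └─ t *
   ├─ j
   │  └─ r
   │     └─ k *
   ├─ k
   │  ├─ n *
   │  │  ├─ l
   │  │  │  └─ f
   │  │  │     └─ m
   │  │  │        └─ d
   │  │  │           └─ x *
   │  │  └─ w
   │  │     └─ j
   │  │        └─ g
   │  │           └─ u *
   │  └─ u
   │     └─ h
   │        └─ b
   │           └─ w *
   └─ t
      └─ a
         └─ v
            └─ h *
Counting every labelled node above: 29.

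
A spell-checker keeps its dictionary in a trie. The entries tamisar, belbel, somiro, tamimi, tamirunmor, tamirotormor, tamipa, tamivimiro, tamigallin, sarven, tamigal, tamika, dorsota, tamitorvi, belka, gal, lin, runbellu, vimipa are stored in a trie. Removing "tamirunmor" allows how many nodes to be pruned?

5

Walk "tamirunmor" from the leaf back toward the root, removing each node that no remaining word uses.
The suffix "unmor" (5 nodes) is used only by "tamirunmor"; the node for "tamir" still has the child "o", so pruning stops there.
Nodes removed: 5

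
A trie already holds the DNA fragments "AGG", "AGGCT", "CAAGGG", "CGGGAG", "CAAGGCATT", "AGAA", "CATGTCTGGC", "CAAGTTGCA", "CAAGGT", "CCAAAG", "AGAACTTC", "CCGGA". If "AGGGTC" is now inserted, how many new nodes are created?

The longest prefix of "AGGGTC" already in the trie is "AGG" (length 3).
New nodes needed: |"AGGGTC"| − 3 = 6 − 3 = 3.

3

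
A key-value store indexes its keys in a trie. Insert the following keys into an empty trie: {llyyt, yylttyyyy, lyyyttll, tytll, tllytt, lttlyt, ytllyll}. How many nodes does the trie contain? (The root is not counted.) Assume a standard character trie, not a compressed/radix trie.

Trace insertions, counting only characters that open a new branch:
  "llyyt" → 5 new (l, l, y, y, t)
  "yylttyyyy" → 9 new (y, y, l, t, t, y, y, y, y)
  "lyyyttll" → prefix "l" already present; 7 new (y, y, y, t, t, l, l)
  "tytll" → 5 new (t, y, t, l, l)
  "tllytt" → prefix "t" already present; 5 new (l, l, y, t, t)
  "lttlyt" → prefix "l" already present; 5 new (t, t, l, y, t)
  "ytllyll" → prefix "y" already present; 6 new (t, l, l, y, l, l)
Total nodes = 5 + 9 + 7 + 5 + 5 + 5 + 6 = 42

42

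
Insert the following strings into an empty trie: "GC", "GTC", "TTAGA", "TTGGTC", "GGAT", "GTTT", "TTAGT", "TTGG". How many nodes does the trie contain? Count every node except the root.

19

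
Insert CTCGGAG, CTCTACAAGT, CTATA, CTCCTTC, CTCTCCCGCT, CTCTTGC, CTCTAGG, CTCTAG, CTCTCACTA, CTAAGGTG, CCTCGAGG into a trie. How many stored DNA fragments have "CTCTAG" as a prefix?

2

Walk to "CTCTAG"; the words in its subtree are exactly those with that prefix.
Words under "CTCTAG": CTCTAG, CTCTAGG
Count: 2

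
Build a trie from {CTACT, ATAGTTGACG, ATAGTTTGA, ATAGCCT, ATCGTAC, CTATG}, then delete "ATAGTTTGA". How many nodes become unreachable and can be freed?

3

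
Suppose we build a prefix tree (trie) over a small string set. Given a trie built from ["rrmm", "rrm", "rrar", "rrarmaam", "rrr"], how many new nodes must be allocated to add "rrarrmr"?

"rrar" is already a path in the trie; the remaining "rmr" must be added.
So 7 − 4 = 3 new nodes.

3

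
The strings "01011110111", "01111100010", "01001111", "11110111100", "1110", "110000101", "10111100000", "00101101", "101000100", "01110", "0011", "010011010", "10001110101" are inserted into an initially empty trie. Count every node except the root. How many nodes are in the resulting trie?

Trace insertions, counting only characters that open a new branch:
  "01011110111" → 11 new (0, 1, 0, 1, 1, 1, 1, 0, 1, 1, 1)
  "01111100010" → prefix "01" already present; 9 new (1, 1, 1, 1, 0, 0, 0, 1, 0)
  "01001111" → prefix "010" already present; 5 new (0, 1, 1, 1, 1)
  "11110111100" → 11 new (1, 1, 1, 1, 0, 1, 1, 1, 1, 0, 0)
  "1110" → prefix "111" already present; 1 new (0)
  "110000101" → prefix "11" already present; 7 new (0, 0, 0, 0, 1, 0, 1)
  "10111100000" → prefix "1" already present; 10 new (0, 1, 1, 1, 1, 0, 0, 0, 0, 0)
  "00101101" → prefix "0" already present; 7 new (0, 1, 0, 1, 1, 0, 1)
  "101000100" → prefix "101" already present; 6 new (0, 0, 0, 1, 0, 0)
  "01110" → prefix "0111" already present; 1 new (0)
  "0011" → prefix "001" already present; 1 new (1)
  "010011010" → prefix "010011" already present; 3 new (0, 1, 0)
  "10001110101" → prefix "10" already present; 9 new (0, 0, 1, 1, 1, 0, 1, 0, 1)
Total nodes = 11 + 9 + 5 + 11 + 1 + 7 + 10 + 7 + 6 + 1 + 1 + 3 + 9 = 81

81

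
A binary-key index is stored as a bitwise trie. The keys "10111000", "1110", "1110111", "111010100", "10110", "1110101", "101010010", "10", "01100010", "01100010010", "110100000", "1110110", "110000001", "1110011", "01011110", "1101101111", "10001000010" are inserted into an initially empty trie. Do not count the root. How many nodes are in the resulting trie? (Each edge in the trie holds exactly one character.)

For each word, the new-node count is its length minus the longest prefix already in the trie:
  "10111000" → 8 new (1, 0, 1, 1, 1, 0, 0, 0)
  "1110" → prefix "1" already present; 3 new (1, 1, 0)
  "1110111" → prefix "1110" already present; 3 new (1, 1, 1)
  "111010100" → prefix "11101" already present; 4 new (0, 1, 0, 0)
  "10110" → prefix "1011" already present; 1 new (0)
  "1110101" → prefix "1110101" already present; 0 new (none)
  "101010010" → prefix "101" already present; 6 new (0, 1, 0, 0, 1, 0)
  "10" → prefix "10" already present; 0 new (none)
  "01100010" → 8 new (0, 1, 1, 0, 0, 0, 1, 0)
  "01100010010" → prefix "01100010" already present; 3 new (0, 1, 0)
  "110100000" → prefix "11" already present; 7 new (0, 1, 0, 0, 0, 0, 0)
  "1110110" → prefix "111011" already present; 1 new (0)
  "110000001" → prefix "110" already present; 6 new (0, 0, 0, 0, 0, 1)
  "1110011" → prefix "1110" already present; 3 new (0, 1, 1)
  "01011110" → prefix "01" already present; 6 new (0, 1, 1, 1, 1, 0)
  "1101101111" → prefix "1101" already present; 6 new (1, 0, 1, 1, 1, 1)
  "10001000010" → prefix "10" already present; 9 new (0, 0, 1, 0, 0, 0, 0, 1, 0)
Total nodes = 8 + 3 + 3 + 4 + 1 + 0 + 6 + 0 + 8 + 3 + 7 + 1 + 6 + 3 + 6 + 6 + 9 = 74

74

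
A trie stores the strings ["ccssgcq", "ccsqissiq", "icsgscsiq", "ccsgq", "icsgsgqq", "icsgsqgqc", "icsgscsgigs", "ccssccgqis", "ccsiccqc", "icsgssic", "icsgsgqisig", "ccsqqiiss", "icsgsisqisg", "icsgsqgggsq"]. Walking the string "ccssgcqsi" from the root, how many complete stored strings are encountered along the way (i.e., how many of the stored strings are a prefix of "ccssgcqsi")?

Check each prefix of "ccssgcqsi" against the stored set — each match is an end-marker on the path.
Prefixes of the query that are stored words: "ccssgcq"
Count: 1

1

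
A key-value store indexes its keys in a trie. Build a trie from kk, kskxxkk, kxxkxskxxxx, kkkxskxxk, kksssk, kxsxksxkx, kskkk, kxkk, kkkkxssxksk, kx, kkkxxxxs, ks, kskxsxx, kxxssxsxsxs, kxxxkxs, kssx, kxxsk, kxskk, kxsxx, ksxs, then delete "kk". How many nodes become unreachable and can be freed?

A node on "kk"'s path can go only if nothing else ends at it or branches off below it.
Every node on "kk" is still needed (e.g. by "kkkxskxxk"), so nothing is freed.
Nodes removed: 0

0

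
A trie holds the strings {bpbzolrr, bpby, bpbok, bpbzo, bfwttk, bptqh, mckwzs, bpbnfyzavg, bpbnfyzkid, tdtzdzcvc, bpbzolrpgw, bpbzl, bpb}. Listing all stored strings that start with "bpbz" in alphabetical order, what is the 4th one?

bpbzolrr

Filter for "bpbz…" and sort: "bpbzl", "bpbzo", "bpbzolrpgw", "bpbzolrr"
Position 4: bpbzolrr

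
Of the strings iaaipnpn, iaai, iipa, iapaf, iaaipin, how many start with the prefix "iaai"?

Traverse to the node for "iaai", then collect every word in that subtree.
Words under "iaai": iaai, iaaipin, iaaipnpn
Count: 3

3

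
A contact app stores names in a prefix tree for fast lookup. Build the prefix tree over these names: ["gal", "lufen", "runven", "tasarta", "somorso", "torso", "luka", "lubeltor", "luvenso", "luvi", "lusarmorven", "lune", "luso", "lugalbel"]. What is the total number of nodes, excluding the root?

64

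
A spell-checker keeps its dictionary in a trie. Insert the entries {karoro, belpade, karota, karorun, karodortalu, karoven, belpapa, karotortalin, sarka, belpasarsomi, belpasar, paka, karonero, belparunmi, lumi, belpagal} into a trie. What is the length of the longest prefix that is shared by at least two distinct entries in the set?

8

The deepest shared node is where two words last agree before diverging.
e.g. "belpasar" and "belpasarsomi" share the prefix "belpasar" of length 8; no pair shares a longer one.
Longest shared-prefix length: 8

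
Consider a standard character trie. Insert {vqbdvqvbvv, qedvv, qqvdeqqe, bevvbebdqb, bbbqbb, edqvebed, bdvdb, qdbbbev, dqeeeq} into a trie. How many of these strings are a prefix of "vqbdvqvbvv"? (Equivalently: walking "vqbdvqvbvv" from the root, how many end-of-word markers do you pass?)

Check each prefix of "vqbdvqvbvv" against the stored set — each match is an end-marker on the path.
Prefixes of the query that are stored words: "vqbdvqvbvv"
Count: 1

1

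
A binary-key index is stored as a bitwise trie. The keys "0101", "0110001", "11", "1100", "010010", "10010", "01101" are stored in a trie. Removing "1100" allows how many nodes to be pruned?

After clearing the end-marker at "1100", prune upward until reaching a node still needed by another word.
The suffix "00" (2 nodes) is used only by "1100"; "11" is itself a stored word, so pruning stops there.
Nodes removed: 2

2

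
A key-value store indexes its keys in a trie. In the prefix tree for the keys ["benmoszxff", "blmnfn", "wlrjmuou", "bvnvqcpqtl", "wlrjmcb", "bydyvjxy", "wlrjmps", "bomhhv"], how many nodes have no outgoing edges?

8

Leaves are exactly the stored words that no other stored word extends.
Those words: "benmoszxff", "blmnfn", "bomhhv", "bvnvqcpqtl", "bydyvjxy", "wlrjmcb", "wlrjmps", "wlrjmuou"
Leaf count: 8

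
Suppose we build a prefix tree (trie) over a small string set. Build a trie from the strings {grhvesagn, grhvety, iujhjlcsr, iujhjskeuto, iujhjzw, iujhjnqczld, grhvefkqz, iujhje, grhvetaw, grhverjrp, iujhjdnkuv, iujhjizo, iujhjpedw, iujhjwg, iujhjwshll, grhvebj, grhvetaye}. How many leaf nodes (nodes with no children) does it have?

Leaves are exactly the stored words that no other stored word extends.
Those words: "grhvebj", "grhvefkqz", "grhverjrp", "grhvesagn", "grhvetaw", "grhvetaye", "grhvety", "iujhjdnkuv", "iujhje", "iujhjizo", "iujhjlcsr", "iujhjnqczld", "iujhjpedw", "iujhjskeuto", "iujhjwg", "iujhjwshll", "iujhjzw"
Leaf count: 17

17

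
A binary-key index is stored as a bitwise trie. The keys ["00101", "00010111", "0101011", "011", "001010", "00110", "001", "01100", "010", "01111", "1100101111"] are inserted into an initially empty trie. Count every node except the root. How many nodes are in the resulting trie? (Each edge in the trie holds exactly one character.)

35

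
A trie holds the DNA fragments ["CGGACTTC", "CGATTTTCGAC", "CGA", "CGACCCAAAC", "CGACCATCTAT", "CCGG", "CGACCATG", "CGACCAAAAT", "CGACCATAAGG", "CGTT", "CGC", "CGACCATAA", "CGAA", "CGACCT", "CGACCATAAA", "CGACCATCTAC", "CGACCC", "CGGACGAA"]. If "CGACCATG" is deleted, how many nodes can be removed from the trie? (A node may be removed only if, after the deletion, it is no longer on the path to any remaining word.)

Walk "CGACCATG" from the leaf back toward the root, removing each node that no remaining word uses.
The suffix "G" (1 node) is used only by "CGACCATG"; the node for "CGACCAT" still has the child "C", so pruning stops there.
Nodes removed: 1

1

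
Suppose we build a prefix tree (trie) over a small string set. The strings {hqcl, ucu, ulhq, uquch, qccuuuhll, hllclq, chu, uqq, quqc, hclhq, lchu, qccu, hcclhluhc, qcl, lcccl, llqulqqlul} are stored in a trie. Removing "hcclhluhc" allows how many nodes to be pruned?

7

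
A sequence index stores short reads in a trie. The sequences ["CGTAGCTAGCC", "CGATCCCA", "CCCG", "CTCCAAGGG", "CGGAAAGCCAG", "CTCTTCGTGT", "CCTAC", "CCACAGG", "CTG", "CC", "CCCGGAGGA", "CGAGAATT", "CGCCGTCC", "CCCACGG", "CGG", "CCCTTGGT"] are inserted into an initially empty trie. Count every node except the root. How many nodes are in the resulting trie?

Count nodes per top-level branch (shared prefixes stored once):
  'C'-branch (CC, CCACAGG, CCCACGG, CCCG, CCCGGAGGA, CCCTTGGT, CCTAC, CGAGAATT, CGATCCCA, CGCCGTCC, CGG, CGGAAAGCCAG, CGTAGCTAGCC, CTCCAAGGG, CTCTTCGTGT, CTG): 78 nodes
Sum: 78

78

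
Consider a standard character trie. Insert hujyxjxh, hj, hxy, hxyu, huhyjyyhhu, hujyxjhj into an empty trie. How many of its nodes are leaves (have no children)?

A leaf is a node with no children — equivalently, the end of a word that is not a proper prefix of any other stored word.
Those words: "hj", "huhyjyyhhu", "hujyxjhj", "hujyxjxh", "hxyu"
Leaf count: 5

5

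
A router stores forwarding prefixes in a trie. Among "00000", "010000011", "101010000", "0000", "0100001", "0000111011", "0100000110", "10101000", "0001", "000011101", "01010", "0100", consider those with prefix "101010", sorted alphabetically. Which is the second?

DFS of the "101010" subtree visits, in order: "10101000", "101010000"
The 2nd is 101010000.

101010000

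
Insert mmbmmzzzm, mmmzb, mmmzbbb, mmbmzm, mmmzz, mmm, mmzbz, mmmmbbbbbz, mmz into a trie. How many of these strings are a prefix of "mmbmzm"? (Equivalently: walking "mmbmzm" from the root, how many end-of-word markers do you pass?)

1

Check each prefix of "mmbmzm" against the stored set — each match is an end-marker on the path.
Prefixes of the query that are stored words: "mmbmzm"
Count: 1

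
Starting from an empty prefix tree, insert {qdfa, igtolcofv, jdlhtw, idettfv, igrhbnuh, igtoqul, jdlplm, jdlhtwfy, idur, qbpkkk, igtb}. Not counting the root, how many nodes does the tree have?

Trace insertions, counting only characters that open a new branch:
  "qdfa" → 4 new (q, d, f, a)
  "igtolcofv" → 9 new (i, g, t, o, l, c, o, f, v)
  "jdlhtw" → 6 new (j, d, l, h, t, w)
  "idettfv" → prefix "i" already present; 6 new (d, e, t, t, f, v)
  "igrhbnuh" → prefix "ig" already present; 6 new (r, h, b, n, u, h)
  "igtoqul" → prefix "igto" already present; 3 new (q, u, l)
  "jdlplm" → prefix "jdl" already present; 3 new (p, l, m)
  "jdlhtwfy" → prefix "jdlhtw" already present; 2 new (f, y)
  "idur" → prefix "id" already present; 2 new (u, r)
  "qbpkkk" → prefix "q" already present; 5 new (b, p, k, k, k)
  "igtb" → prefix "igt" already present; 1 new (b)
Total nodes = 4 + 9 + 6 + 6 + 6 + 3 + 3 + 2 + 2 + 5 + 1 = 47

47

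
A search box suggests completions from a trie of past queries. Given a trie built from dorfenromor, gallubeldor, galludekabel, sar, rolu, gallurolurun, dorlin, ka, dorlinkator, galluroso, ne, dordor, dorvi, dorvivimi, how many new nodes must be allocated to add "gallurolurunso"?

2

The longest prefix of "gallurolurunso" already in the trie is "gallurolurun" (length 12).
So 14 − 12 = 2 new nodes.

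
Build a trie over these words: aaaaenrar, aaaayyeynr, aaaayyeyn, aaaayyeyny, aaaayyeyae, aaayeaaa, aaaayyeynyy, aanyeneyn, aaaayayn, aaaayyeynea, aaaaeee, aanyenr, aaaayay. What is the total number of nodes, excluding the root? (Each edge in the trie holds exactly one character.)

Count nodes per top-level branch (shared prefixes stored once):
  'a'-branch (aaaaeee, aaaaenrar, aaaayay, aaaayayn, aaaayyeyae, aaaayyeyn, aaaayyeynea, aaaayyeynr, aaaayyeyny, aaaayyeynyy, aaayeaaa, aanyeneyn, aanyenr): 39 nodes
Sum: 39

39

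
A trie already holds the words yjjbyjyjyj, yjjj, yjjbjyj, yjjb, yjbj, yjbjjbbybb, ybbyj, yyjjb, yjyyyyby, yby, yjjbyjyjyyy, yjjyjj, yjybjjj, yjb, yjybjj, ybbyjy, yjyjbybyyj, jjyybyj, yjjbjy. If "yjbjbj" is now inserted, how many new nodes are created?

Walking "yjbjbj" from the root, the first 4 characters ("yjbj") follow existing edges; "b" is the first miss.
New nodes needed: |"yjbjbj"| − 4 = 6 − 4 = 2.

2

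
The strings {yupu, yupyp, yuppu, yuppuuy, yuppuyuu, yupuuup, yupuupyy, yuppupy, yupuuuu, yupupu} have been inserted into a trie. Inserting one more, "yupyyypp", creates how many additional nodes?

4

Walking "yupyyypp" from the root, the first 4 characters ("yupy") follow existing edges; "y" is the first miss.
So 8 − 4 = 4 new nodes.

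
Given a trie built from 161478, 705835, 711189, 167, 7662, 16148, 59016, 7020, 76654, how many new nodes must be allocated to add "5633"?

The longest prefix of "5633" already in the trie is "5" (length 1).
Each of the 3 remaining characters creates one node.

3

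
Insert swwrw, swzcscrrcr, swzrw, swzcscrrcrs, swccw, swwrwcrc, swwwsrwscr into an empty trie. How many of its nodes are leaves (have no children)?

5

Leaves are exactly the stored words that no other stored word extends.
Those words: "swccw", "swwrwcrc", "swwwsrwscr", "swzcscrrcrs", "swzrw"
Leaf count: 5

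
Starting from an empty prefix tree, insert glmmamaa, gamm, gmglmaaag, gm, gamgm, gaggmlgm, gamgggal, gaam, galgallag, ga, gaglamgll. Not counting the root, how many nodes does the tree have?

For each word, the new-node count is its length minus the longest prefix already in the trie:
  "glmmamaa" → 8 new (g, l, m, m, a, m, a, a)
  "gamm" → prefix "g" already present; 3 new (a, m, m)
  "gmglmaaag" → prefix "g" already present; 8 new (m, g, l, m, a, a, a, g)
  "gm" → prefix "gm" already present; 0 new (none)
  "gamgm" → prefix "gam" already present; 2 new (g, m)
  "gaggmlgm" → prefix "ga" already present; 6 new (g, g, m, l, g, m)
  "gamgggal" → prefix "gamg" already present; 4 new (g, g, a, l)
  "gaam" → prefix "ga" already present; 2 new (a, m)
  "galgallag" → prefix "ga" already present; 7 new (l, g, a, l, l, a, g)
  "ga" → prefix "ga" already present; 0 new (none)
  "gaglamgll" → prefix "gag" already present; 6 new (l, a, m, g, l, l)
Total nodes = 8 + 3 + 8 + 0 + 2 + 6 + 4 + 2 + 7 + 0 + 6 = 46

46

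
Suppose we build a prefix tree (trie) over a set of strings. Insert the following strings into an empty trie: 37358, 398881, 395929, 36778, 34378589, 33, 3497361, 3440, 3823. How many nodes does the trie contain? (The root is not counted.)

Trie structure (* marks end of a word):
(root)
└─ 3
   ├─ 3 *
   ├─ 4
   │  ├─ 3
   │  │  └─ 7
   │  │     └─ 8
   │  │        └─ 5
   │  │           └─ 8
   │  │              └─ 9 *
   │  ├─ 4
   │  │  └─ 0 *
   │  └─ 9
   │     └─ 7
   │        └─ 3
   │           └─ 6
   │              └─ 1 *
   ├─ 6
   │  └─ 7
   │     └─ 7
   │        └─ 8 *
   ├─ 7
   │  └─ 3
   │     └─ 5
   │        └─ 8 *
   ├─ 8
   │  └─ 2
   │     └─ 3 *
   └─ 9
      ├─ 5
      │  └─ 9
      │     └─ 2
      │        └─ 9 *
      └─ 8
         └─ 8
            └─ 8
               └─ 1 *
Counting every labelled node above: 36.

36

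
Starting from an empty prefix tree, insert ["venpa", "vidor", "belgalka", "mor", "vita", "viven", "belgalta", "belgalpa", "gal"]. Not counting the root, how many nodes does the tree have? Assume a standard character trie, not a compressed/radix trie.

Insert word by word; a character creates a node only if that edge doesn't already exist:
  "venpa" → 5 new (v, e, n, p, a)
  "vidor" → prefix "v" already present; 4 new (i, d, o, r)
  "belgalka" → 8 new (b, e, l, g, a, l, k, a)
  "mor" → 3 new (m, o, r)
  "vita" → prefix "vi" already present; 2 new (t, a)
  "viven" → prefix "vi" already present; 3 new (v, e, n)
  "belgalta" → prefix "belgal" already present; 2 new (t, a)
  "belgalpa" → prefix "belgal" already present; 2 new (p, a)
  "gal" → 3 new (g, a, l)
Total nodes = 5 + 4 + 8 + 3 + 2 + 3 + 2 + 2 + 3 = 32

32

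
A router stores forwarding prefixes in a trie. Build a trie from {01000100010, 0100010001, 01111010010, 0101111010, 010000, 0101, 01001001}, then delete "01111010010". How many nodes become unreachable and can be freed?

9

Walk "01111010010" from the leaf back toward the root, removing each node that no remaining word uses.
The suffix "111010010" (9 nodes) is used only by "01111010010"; the node for "01" still has the child "0", so pruning stops there.
Nodes removed: 9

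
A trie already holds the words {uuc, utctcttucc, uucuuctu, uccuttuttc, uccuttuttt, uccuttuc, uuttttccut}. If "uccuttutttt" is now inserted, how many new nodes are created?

1

Walking "uccuttutttt" from the root, the first 10 characters ("uccuttuttt") follow existing edges; "t" is the first miss.
Each of the 1 remaining characters creates one node.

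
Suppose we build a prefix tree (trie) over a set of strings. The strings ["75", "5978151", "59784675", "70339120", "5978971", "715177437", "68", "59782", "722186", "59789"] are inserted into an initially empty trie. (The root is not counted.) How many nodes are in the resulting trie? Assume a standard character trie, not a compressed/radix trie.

39

Insert word by word; a character creates a node only if that edge doesn't already exist:
  "75" → 2 new (7, 5)
  "5978151" → 7 new (5, 9, 7, 8, 1, 5, 1)
  "59784675" → prefix "5978" already present; 4 new (4, 6, 7, 5)
  "70339120" → prefix "7" already present; 7 new (0, 3, 3, 9, 1, 2, 0)
  "5978971" → prefix "5978" already present; 3 new (9, 7, 1)
  "715177437" → prefix "7" already present; 8 new (1, 5, 1, 7, 7, 4, 3, 7)
  "68" → 2 new (6, 8)
  "59782" → prefix "5978" already present; 1 new (2)
  "722186" → prefix "7" already present; 5 new (2, 2, 1, 8, 6)
  "59789" → prefix "59789" already present; 0 new (none)
Total nodes = 2 + 7 + 4 + 7 + 3 + 8 + 2 + 1 + 5 + 0 = 39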